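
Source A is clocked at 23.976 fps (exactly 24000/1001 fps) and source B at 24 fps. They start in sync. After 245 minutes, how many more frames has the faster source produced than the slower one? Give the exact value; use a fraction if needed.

245 min = 14700 s.
A emits 24000/1001 × 14700 = 50400000/143 frames; B emits 24 × 14700 = 352800.
Difference = 50400/143 frames (≈ 352.4476); B is ahead of A.

50400/143 frames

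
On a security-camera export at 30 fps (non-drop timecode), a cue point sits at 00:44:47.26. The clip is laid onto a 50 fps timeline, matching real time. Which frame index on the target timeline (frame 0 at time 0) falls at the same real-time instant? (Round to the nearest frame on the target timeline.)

Source frame index: (0×3600 + 44×60 + 47) × 30 + 26 = 80636.
Real time: 80636 / (30) = 40318/15 s.
Target frame: (40318/15) × (50) = 403180/3 ≈ 134393.333 → 134393.

frame 134393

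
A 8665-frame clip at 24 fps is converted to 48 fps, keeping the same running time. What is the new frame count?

Target frames = source frames × (target rate / source rate) = 8665 × (48)/(24) = 8665 × 2 = 17330.

17330 frames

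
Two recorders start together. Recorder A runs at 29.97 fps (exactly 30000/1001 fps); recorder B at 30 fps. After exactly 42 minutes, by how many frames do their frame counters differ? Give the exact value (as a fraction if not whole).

10800/143 frames

42 min = 2520 s.
A emits 30000/1001 × 2520 = 10800000/143 frames; B emits 30 × 2520 = 75600.
Difference = 10800/143 frames (≈ 75.5245); B is ahead of A.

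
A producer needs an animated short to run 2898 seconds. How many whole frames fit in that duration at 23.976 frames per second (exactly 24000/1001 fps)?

69482 frames

Frames = 2898 × 24000/1001 = 9936000/143 ≈ 69482.5175.
Complete frames: 69482.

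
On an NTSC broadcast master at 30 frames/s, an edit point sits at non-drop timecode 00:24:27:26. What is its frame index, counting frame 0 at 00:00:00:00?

Total seconds to the label: (0 × 3600 + 24 × 60 + 27) = 1467.
Frame index = 1467 × 30 + 26 = 44036.

frame 44036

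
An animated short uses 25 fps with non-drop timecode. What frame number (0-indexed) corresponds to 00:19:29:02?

Total seconds to the label: (0 × 3600 + 19 × 60 + 29) = 1169.
Frame index = 1169 × 25 + 2 = 29227.

29227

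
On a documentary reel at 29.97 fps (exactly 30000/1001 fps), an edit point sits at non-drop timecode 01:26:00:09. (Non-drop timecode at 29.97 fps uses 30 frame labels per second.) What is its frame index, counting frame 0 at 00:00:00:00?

frame 154809

Total seconds to the label: (1 × 3600 + 26 × 60 + 0) = 5160.
Frame index = 5160 × 30 + 9 = 154809.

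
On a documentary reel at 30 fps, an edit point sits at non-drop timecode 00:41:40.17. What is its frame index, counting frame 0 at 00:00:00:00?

frame 75017

Total seconds to the label: (0 × 3600 + 41 × 60 + 40) = 2500.
Frame index = 2500 × 30 + 17 = 75017.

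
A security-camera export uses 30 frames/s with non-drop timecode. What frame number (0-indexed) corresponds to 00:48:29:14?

Total seconds to the label: (0 × 3600 + 48 × 60 + 29) = 2909.
Frame index = 2909 × 30 + 14 = 87284.

87284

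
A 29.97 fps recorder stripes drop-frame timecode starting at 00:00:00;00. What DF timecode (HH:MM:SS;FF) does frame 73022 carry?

Each 10-minute DF block holds 10 × 60 × 30 − 9 × 2 = 17982 frames. 73022 ÷ 17982 → 4 full blocks, remainder 1094.
Within the partial block the first minute is 1800 frames and each further minute 1798, so 0 further minute boundaries passed. Total skipped labels = 18 × 4 + 2 × 0 = 72.
Non-drop label index = 73022 + 72 = 73094; at 30 labels/s that is 00:40:36:14, i.e. DF 00:40:36;14.

00:40:36;14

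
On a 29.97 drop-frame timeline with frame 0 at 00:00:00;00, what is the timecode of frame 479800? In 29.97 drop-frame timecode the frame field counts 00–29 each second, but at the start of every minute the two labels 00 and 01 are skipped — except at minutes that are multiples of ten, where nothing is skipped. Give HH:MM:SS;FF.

Ten DF minutes hold 17982 frames, so frame 479800 lies in block 26 (frames 467532–485513) with 12268 frames into that block.
The block's first minute is 1800 frames and the rest 1798 each; 12268 frames reaches minute 6, so 26 × 18 + 6 × 2 = 480 labels have been skipped so far.
Adding those back, label number 479800 + 480 = 480280 at 30 labels/s is 16009 s + 10 f = 4 h 26 min 49 s frame 10, i.e. 04:26:49;10.

04:26:49;10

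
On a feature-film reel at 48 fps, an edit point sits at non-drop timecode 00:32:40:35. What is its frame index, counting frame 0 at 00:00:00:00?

frame 94115

Total seconds to the label: (0 × 3600 + 32 × 60 + 40) = 1960.
Frame index = 1960 × 48 + 35 = 94115.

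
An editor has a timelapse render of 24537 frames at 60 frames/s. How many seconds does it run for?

408.95 seconds

Running time = 24537 / (60) = 408.95 s.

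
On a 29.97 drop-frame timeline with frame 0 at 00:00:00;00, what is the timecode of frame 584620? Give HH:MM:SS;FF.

05:25:06;26

Ten DF minutes hold 17982 frames, so frame 584620 lies in block 32 (frames 575424–593405) with 9196 frames into that block.
The block's first minute is 1800 frames and the rest 1798 each; 9196 frames reaches minute 5, so 32 × 18 + 5 × 2 = 586 labels have been skipped so far.
Adding those back, label number 584620 + 586 = 585206 at 30 labels/s is 19506 s + 26 f = 5 h 25 min 6 s frame 26, i.e. 05:25:06;26.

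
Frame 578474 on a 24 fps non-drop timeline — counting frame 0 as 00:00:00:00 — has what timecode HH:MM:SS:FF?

06:41:43:02

578474 ÷ 24 = 24103 full seconds, remainder 2 frames.
24103 s = 6 h 41 min 43 s.
Timecode: 06:41:43:02.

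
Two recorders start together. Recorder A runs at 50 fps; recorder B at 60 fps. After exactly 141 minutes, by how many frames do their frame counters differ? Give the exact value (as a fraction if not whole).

141 min = 8460 s.
A emits 50 × 8460 = 423000 frames; B emits 60 × 8460 = 507600.
Difference = 84600 frames; B is ahead of A.

84600 frames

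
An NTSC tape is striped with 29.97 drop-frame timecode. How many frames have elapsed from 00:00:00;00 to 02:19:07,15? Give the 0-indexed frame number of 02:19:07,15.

250173

Complete 10-minute blocks: 13, each 17982 frames → 233766.
Remaining 9 whole minutes in the current block: 1800 + 8 × 1798 = 16184 frames.
Within the current minute: 7 × 30 + 15 − 2 = 223 (labels ;00/;01 skipped at this minute). Total = 233766 + 16184 + 223 = 250173.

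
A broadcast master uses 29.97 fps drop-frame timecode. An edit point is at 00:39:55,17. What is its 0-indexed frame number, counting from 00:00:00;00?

71795

As if non-drop at 30 labels/s: (0 × 3600 + 39 × 60 + 55) × 30 + 17 = 71867.
Minute boundaries passed: 39; those not divisible by 10: 39 − 3 = 36; dropped labels = 2 × 36 = 72.
Actual frame index = 71867 − 72 = 71795.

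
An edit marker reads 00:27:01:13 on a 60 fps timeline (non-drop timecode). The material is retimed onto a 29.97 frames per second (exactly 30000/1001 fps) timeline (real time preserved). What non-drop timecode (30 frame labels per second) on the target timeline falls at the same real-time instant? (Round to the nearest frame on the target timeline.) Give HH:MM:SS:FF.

Source frame index: (0×3600 + 27×60 + 1) × 60 + 13 = 97273.
Real time: 97273 / (60) = 97273/60 s.
Target frame: (97273/60) × (30000/1001) = 4421500/91 ≈ 48587.912 → 48588.
At 30 labels/s: frame 48588 → 00:26:59:18.

00:26:59:18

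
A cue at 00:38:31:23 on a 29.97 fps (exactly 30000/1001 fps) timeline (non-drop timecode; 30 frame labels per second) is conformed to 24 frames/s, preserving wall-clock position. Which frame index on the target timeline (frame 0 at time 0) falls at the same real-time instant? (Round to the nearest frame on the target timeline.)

frame 55538

Source frame index: (0×3600 + 38×60 + 31) × 30 + 23 = 69353.
Real time: 69353 / (30000/1001) = 69422353/30000 s.
Target frame: (69422353/30000) × (24) = 69422353/1250 ≈ 55537.882 → 55538.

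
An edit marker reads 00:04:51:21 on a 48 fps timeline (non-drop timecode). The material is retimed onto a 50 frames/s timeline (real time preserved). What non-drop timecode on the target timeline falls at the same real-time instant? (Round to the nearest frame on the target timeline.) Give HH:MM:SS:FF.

Source frame index: (0×3600 + 4×60 + 51) × 48 + 21 = 13989.
Real time: 13989 / (48) = 4663/16 s.
Target frame: (4663/16) × (50) = 116575/8 ≈ 14571.875 → 14572.
At 50 labels/s: frame 14572 → 00:04:51:22.

00:04:51:22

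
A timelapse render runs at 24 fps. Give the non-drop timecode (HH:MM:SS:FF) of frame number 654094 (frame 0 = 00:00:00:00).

654094 ÷ 24 = 27253 full seconds, remainder 22 frames.
27253 s = 7 h 34 min 13 s.
Timecode: 07:34:13:22.

07:34:13:22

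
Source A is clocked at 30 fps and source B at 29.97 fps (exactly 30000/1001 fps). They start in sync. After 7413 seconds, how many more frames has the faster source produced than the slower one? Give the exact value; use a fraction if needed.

A emits 30 × 7413 = 222390 frames; B emits 30000/1001 × 7413 = 31770000/143.
Difference = 31770/143 frames (≈ 222.1678); B is behind A.

31770/143 frames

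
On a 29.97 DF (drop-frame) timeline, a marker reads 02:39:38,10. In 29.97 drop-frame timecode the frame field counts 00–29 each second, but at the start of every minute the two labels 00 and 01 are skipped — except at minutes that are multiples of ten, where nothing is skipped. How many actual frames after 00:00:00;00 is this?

287062

Complete 10-minute blocks: 15, each 17982 frames → 269730.
Remaining 9 whole minutes in the current block: 1800 + 8 × 1798 = 16184 frames.
Within the current minute: 38 × 30 + 10 − 2 = 1148 (labels ;00/;01 skipped at this minute). Total = 269730 + 16184 + 1148 = 287062.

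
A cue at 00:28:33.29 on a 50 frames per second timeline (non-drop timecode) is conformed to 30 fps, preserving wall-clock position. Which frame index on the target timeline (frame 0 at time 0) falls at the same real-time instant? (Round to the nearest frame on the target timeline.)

frame 51407

Source frame index: (0×3600 + 28×60 + 33) × 50 + 29 = 85679.
Real time: 85679 / (50) = 85679/50 s.
Target frame: (85679/50) × (30) = 257037/5 ≈ 51407.400 → 51407.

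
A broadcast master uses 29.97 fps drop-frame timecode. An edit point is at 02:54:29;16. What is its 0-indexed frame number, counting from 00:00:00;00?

As if non-drop at 30 labels/s: (2 × 3600 + 54 × 60 + 29) × 30 + 16 = 314086.
Minute boundaries passed: 174; those not divisible by 10: 174 − 17 = 157; dropped labels = 2 × 157 = 314.
Actual frame index = 314086 − 314 = 313772.

313772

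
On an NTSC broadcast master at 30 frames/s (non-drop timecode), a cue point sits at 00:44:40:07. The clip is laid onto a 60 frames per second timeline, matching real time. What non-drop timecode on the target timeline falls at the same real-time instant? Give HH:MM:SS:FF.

Source frame index: (0×3600 + 44×60 + 40) × 30 + 7 = 80407.
Real time: 80407 / (30) = 80407/30 s.
Target frame: (80407/30) × (60) = 160814.
At 60 labels/s: frame 160814 → 00:44:40:14.

00:44:40:14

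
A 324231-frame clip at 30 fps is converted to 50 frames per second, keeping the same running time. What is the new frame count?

540385 frames

Target frames = source frames × (target rate / source rate) = 324231 × (50)/(30) = 324231 × 5/3 = 540385.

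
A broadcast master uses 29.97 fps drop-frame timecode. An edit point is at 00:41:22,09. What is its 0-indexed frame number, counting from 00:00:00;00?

As if non-drop at 30 labels/s: (0 × 3600 + 41 × 60 + 22) × 30 + 9 = 74469.
Minute boundaries passed: 41; those not divisible by 10: 41 − 4 = 37; dropped labels = 2 × 37 = 74.
Actual frame index = 74469 − 74 = 74395.

74395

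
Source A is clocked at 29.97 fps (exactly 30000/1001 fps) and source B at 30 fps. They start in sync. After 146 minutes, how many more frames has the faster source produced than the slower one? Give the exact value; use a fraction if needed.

146 min = 8760 s.
A emits 30000/1001 × 8760 = 262800000/1001 frames; B emits 30 × 8760 = 262800.
Difference = 262800/1001 frames (≈ 262.5375); B is ahead of A.

262800/1001 frames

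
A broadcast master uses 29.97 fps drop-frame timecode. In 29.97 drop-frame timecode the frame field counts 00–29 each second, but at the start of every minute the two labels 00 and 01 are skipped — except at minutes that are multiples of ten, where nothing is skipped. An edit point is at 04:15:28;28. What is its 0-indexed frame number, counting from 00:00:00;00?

Complete 10-minute blocks: 25, each 17982 frames → 449550.
Remaining 5 whole minutes in the current block: 1800 + 4 × 1798 = 8992 frames.
Within the current minute: 28 × 30 + 28 − 2 = 866 (labels ;00/;01 skipped at this minute). Total = 449550 + 8992 + 866 = 459408.

459408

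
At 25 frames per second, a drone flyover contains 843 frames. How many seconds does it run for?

33.72 seconds

Running time = 843 / (25) = 33.72 s.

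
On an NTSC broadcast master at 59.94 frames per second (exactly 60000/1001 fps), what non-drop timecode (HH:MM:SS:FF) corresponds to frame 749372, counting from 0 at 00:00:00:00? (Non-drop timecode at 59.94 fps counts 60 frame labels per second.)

03:28:09:32

749372 ÷ 60 = 12489 full seconds, remainder 32 frames.
12489 s = 3 h 28 min 9 s.
Timecode: 03:28:09:32.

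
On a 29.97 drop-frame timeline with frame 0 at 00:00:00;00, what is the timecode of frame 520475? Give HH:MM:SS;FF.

Ten DF minutes hold 17982 frames, so frame 520475 lies in block 28 (frames 503496–521477) with 16979 frames into that block.
The block's first minute is 1800 frames and the rest 1798 each; 16979 frames reaches minute 9, so 28 × 18 + 9 × 2 = 522 labels have been skipped so far.
Adding those back, label number 520475 + 522 = 520997 at 30 labels/s is 17366 s + 17 f = 4 h 49 min 26 s frame 17, i.e. 04:49:26;17.

04:49:26;17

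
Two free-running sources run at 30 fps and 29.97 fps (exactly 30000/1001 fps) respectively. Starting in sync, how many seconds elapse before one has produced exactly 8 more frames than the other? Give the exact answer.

The gap grows by |30000/1001 − 30| = 30/1001 frames per second.
Time for a 8-frame gap: 8 ÷ (30/1001) = 4004/15 s.

4004/15 seconds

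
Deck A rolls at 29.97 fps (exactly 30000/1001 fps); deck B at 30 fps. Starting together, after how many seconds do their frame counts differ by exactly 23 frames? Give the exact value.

The gap grows by |30 − 30000/1001| = 30/1001 frames per second.
Time for a 23-frame gap: 23 ÷ (30/1001) = 23023/30 s.

23023/30 seconds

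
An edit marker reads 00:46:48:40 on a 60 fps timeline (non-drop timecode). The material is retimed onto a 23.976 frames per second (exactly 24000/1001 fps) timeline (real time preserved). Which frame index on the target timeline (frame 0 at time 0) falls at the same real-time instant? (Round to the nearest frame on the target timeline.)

frame 67341

Source frame index: (0×3600 + 46×60 + 48) × 60 + 40 = 168520.
Real time: 168520 / (60) = 8426/3 s.
Target frame: (8426/3) × (24000/1001) = 6128000/91 ≈ 67340.659 → 67341.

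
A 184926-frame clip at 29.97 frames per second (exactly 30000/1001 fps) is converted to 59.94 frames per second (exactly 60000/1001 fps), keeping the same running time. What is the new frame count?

Frames at target rate = 184926 × (60000/1001) / (30000/1001) = 369852.

369852 frames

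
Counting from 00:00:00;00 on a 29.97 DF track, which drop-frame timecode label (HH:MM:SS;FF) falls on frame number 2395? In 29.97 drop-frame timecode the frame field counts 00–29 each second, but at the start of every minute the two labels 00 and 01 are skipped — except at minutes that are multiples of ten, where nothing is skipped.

00:01:19;27

Each 10-minute DF block holds 10 × 60 × 30 − 9 × 2 = 17982 frames. 2395 ÷ 17982 → 0 full blocks, remainder 2395.
Within the partial block the first minute is 1800 frames and each further minute 1798, so 1 further minute boundary passed. Total skipped labels = 18 × 0 + 2 × 1 = 2.
Non-drop label index = 2395 + 2 = 2397; at 30 labels/s that is 00:01:19:27, i.e. DF 00:01:19;27.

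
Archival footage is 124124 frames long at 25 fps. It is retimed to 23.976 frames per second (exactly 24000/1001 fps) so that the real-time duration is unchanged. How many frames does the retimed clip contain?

Target frames = source frames × (target rate / source rate) = 124124 × (24000/1001)/(25) = 124124 × 960/1001 = 119040.

119040 frames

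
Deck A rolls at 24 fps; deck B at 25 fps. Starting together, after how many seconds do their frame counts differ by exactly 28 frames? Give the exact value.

28 seconds

The gap grows by |25 − 24| = 1 frame per second.
Time for a 28-frame gap: 28 ÷ (1) = 28 s.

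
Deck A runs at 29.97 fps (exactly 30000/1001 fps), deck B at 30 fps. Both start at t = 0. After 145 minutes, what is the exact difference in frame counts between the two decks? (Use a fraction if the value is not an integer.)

261000/1001 frames

145 min = 8700 s.
A emits 30000/1001 × 8700 = 261000000/1001 frames; B emits 30 × 8700 = 261000.
Difference = 261000/1001 frames (≈ 260.7393); B is ahead of A.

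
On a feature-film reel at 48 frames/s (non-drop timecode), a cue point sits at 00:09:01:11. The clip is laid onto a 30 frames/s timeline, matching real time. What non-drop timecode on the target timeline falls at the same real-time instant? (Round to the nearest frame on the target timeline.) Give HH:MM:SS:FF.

00:09:01:07

Source frame index: (0×3600 + 9×60 + 1) × 48 + 11 = 25979.
Real time: 25979 / (48) = 25979/48 s.
Target frame: (25979/48) × (30) = 129895/8 ≈ 16236.875 → 16237.
At 30 labels/s: frame 16237 → 00:09:01:07.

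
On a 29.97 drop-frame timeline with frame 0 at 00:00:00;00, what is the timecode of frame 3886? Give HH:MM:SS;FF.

Ten DF minutes hold 17982 frames, so frame 3886 lies in block 0 (frames 0–17981) with 3886 frames into that block.
The block's first minute is 1800 frames and the rest 1798 each; 3886 frames reaches minute 2, so 0 × 18 + 2 × 2 = 4 labels have been skipped so far.
Adding those back, label number 3886 + 4 = 3890 at 30 labels/s is 129 s + 20 f = 0 h 2 min 9 s frame 20, i.e. 00:02:09;20.

00:02:09;20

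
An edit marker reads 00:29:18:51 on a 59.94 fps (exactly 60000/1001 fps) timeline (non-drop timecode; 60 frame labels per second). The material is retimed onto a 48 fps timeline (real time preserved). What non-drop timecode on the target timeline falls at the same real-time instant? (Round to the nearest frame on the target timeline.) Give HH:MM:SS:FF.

Source frame index: (0×3600 + 29×60 + 18) × 60 + 51 = 105531.
Real time: 105531 / (60000/1001) = 35212177/20000 s.
Target frame: (35212177/20000) × (48) = 105636531/1250 ≈ 84509.225 → 84509.
At 48 labels/s: frame 84509 → 00:29:20:29.

00:29:20:29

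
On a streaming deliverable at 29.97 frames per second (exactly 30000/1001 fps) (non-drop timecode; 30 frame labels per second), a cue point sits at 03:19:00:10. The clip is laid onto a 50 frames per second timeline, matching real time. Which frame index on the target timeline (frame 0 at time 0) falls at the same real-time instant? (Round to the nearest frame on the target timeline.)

frame 597614

Source frame index: (3×3600 + 19×60 + 0) × 30 + 10 = 358210.
Real time: 358210 / (30000/1001) = 35856821/3000 s.
Target frame: (35856821/3000) × (50) = 35856821/60 ≈ 597613.683 → 597614.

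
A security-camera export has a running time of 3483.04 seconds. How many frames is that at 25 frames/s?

Frames = 3483.04 × 25 = 87076.

87076 frames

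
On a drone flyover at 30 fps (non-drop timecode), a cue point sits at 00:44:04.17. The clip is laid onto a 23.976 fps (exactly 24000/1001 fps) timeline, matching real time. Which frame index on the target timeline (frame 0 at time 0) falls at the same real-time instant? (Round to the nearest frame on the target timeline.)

Source frame index: (0×3600 + 44×60 + 4) × 30 + 17 = 79337.
Real time: 79337 / (30) = 79337/30 s.
Target frame: (79337/30) × (24000/1001) = 63469600/1001 ≈ 63406.194 → 63406.

frame 63406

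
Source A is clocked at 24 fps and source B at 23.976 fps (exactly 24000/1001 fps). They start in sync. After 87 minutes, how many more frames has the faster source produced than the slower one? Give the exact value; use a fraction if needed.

87 min = 5220 s.
A emits 24 × 5220 = 125280 frames; B emits 24000/1001 × 5220 = 125280000/1001.
Difference = 125280/1001 frames (≈ 125.1548); B is behind A.

125280/1001 frames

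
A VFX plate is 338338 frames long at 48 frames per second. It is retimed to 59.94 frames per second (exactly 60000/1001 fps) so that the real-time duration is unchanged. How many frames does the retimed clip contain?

422500 frames

Target frames = source frames × (target rate / source rate) = 338338 × (60000/1001)/(48) = 338338 × 1250/1001 = 422500.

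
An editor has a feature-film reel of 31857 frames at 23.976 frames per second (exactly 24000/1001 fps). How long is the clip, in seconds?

Running time = 31857 / (24000/1001) = 1328.702375 s.

1328.702375 seconds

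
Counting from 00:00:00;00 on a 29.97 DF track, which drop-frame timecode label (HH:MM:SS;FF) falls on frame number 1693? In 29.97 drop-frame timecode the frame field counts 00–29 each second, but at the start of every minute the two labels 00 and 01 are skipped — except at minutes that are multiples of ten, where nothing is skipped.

Ten DF minutes hold 17982 frames, so frame 1693 lies in block 0 (frames 0–17981) with 1693 frames into that block.
The block's first minute is 1800 frames and the rest 1798 each; 1693 frames reaches minute 0, so 0 × 18 + 0 × 2 = 0 labels have been skipped so far.
Adding those back, label number 1693 + 0 = 1693 at 30 labels/s is 56 s + 13 f = 0 h 0 min 56 s frame 13, i.e. 00:00:56;13.

00:00:56;13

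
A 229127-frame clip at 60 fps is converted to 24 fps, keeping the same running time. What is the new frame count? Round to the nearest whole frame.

Frames at target rate = 229127 × (24) / (60) = 458254/5 ≈ 91650.800.
Nearest whole frame: 91651.

91651 frames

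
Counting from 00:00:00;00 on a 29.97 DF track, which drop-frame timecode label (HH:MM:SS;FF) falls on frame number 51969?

00:28:54;01

Ten DF minutes hold 17982 frames, so frame 51969 lies in block 2 (frames 35964–53945) with 16005 frames into that block.
The block's first minute is 1800 frames and the rest 1798 each; 16005 frames reaches minute 8, so 2 × 18 + 8 × 2 = 52 labels have been skipped so far.
Adding those back, label number 51969 + 52 = 52021 at 30 labels/s is 1734 s + 1 f = 0 h 28 min 54 s frame 1, i.e. 00:28:54;01.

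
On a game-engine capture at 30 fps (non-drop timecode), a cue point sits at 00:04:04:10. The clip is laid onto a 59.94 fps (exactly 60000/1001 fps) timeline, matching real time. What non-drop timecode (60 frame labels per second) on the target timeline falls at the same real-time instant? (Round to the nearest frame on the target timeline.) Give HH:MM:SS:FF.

00:04:04:05

Source frame index: (0×3600 + 4×60 + 4) × 30 + 10 = 7330.
Real time: 7330 / (30) = 733/3 s.
Target frame: (733/3) × (60000/1001) = 14660000/1001 ≈ 14645.355 → 14645.
At 60 labels/s: frame 14645 → 00:04:04:05.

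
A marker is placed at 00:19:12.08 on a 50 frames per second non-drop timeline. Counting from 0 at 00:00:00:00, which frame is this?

Total seconds to the label: (0 × 3600 + 19 × 60 + 12) = 1152.
Frame index = 1152 × 50 + 8 = 57608.

frame 57608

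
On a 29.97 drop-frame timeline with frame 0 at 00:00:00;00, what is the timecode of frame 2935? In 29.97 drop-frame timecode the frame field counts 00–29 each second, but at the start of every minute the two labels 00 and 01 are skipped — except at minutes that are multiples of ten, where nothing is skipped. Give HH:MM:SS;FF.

Ten DF minutes hold 17982 frames, so frame 2935 lies in block 0 (frames 0–17981) with 2935 frames into that block.
The block's first minute is 1800 frames and the rest 1798 each; 2935 frames reaches minute 1, so 0 × 18 + 1 × 2 = 2 labels have been skipped so far.
Adding those back, label number 2935 + 2 = 2937 at 30 labels/s is 97 s + 27 f = 0 h 1 min 37 s frame 27, i.e. 00:01:37;27.

00:01:37;27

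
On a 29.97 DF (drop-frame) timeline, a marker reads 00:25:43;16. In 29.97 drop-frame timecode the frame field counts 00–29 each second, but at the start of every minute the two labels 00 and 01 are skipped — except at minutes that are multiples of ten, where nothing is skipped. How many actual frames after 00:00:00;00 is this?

Complete 10-minute blocks: 2, each 17982 frames → 35964.
Remaining 5 whole minutes in the current block: 1800 + 4 × 1798 = 8992 frames.
Within the current minute: 43 × 30 + 16 − 2 = 1304 (labels ;00/;01 skipped at this minute). Total = 35964 + 8992 + 1304 = 46260.

46260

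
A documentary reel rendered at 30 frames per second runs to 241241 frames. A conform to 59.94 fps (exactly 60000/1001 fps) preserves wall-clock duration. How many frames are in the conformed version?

Target frames = source frames × (target rate / source rate) = 241241 × (60000/1001)/(30) = 241241 × 2000/1001 = 482000.

482000 frames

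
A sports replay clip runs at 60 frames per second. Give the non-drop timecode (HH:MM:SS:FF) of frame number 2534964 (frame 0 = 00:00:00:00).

2534964 ÷ 60 = 42249 full seconds, remainder 24 frames.
42249 s = 11 h 44 min 9 s.
Timecode: 11:44:09:24.

11:44:09:24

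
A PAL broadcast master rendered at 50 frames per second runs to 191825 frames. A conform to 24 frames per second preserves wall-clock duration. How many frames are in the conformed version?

Target frames = source frames × (target rate / source rate) = 191825 × (24)/(50) = 191825 × 12/25 = 92076.

92076 frames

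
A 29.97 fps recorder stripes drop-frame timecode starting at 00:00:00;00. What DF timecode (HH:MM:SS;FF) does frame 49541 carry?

00:27:33;01

Each 10-minute DF block holds 10 × 60 × 30 − 9 × 2 = 17982 frames. 49541 ÷ 17982 → 2 full blocks, remainder 13577.
Within the partial block the first minute is 1800 frames and each further minute 1798, so 7 further minute boundaries passed. Total skipped labels = 18 × 2 + 2 × 7 = 50.
Non-drop label index = 49541 + 50 = 49591; at 30 labels/s that is 00:27:33:01, i.e. DF 00:27:33;01.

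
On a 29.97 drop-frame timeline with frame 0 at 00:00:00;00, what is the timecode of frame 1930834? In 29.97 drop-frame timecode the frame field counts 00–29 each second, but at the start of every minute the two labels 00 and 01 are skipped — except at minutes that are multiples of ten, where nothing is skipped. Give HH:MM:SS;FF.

17:53:45;16

Ten DF minutes hold 17982 frames, so frame 1930834 lies in block 107 (frames 1924074–1942055) with 6760 frames into that block.
The block's first minute is 1800 frames and the rest 1798 each; 6760 frames reaches minute 3, so 107 × 18 + 3 × 2 = 1932 labels have been skipped so far.
Adding those back, label number 1930834 + 1932 = 1932766 at 30 labels/s is 64425 s + 16 f = 17 h 53 min 45 s frame 16, i.e. 17:53:45;16.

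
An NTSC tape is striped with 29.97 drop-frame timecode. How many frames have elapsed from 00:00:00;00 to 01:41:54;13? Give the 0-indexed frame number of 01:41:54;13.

183251

Complete 10-minute blocks: 10, each 17982 frames → 179820.
Remaining 1 whole minute in the current block: 1800 + 0 × 1798 = 1800 frames.
Within the current minute: 54 × 30 + 13 − 2 = 1631 (labels ;00/;01 skipped at this minute). Total = 179820 + 1800 + 1631 = 183251.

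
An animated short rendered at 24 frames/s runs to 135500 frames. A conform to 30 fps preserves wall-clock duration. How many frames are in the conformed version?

Target frames = source frames × (target rate / source rate) = 135500 × (30)/(24) = 135500 × 5/4 = 169375.

169375 frames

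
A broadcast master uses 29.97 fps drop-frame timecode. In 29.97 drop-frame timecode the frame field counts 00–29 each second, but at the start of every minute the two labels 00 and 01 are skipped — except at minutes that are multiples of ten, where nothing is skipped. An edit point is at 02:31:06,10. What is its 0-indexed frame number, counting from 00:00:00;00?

Complete 10-minute blocks: 15, each 17982 frames → 269730.
Remaining 1 whole minute in the current block: 1800 + 0 × 1798 = 1800 frames.
Within the current minute: 6 × 30 + 10 − 2 = 188 (labels ;00/;01 skipped at this minute). Total = 269730 + 1800 + 188 = 271718.

271718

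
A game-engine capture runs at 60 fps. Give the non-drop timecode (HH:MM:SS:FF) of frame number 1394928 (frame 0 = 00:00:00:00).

1394928 ÷ 60 = 23248 full seconds, remainder 48 frames.
23248 s = 6 h 27 min 28 s.
Timecode: 06:27:28:48.

06:27:28:48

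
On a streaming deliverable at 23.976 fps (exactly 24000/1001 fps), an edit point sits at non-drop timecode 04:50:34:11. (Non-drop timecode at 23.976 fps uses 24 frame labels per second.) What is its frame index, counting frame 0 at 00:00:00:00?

Total seconds to the label: (4 × 3600 + 50 × 60 + 34) = 17434.
Frame index = 17434 × 24 + 11 = 418427.

418427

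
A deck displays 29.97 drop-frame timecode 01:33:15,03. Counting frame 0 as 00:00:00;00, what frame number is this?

167685

As if non-drop at 30 labels/s: (1 × 3600 + 33 × 60 + 15) × 30 + 3 = 167853.
Minute boundaries passed: 93; those not divisible by 10: 93 − 9 = 84; dropped labels = 2 × 84 = 168.
Actual frame index = 167853 − 168 = 167685.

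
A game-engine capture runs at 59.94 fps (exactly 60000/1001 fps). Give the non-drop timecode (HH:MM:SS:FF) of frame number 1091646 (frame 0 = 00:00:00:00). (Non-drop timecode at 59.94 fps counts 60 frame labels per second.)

1091646 ÷ 60 = 18194 full seconds, remainder 6 frames.
18194 s = 5 h 3 min 14 s.
Timecode: 05:03:14:06.

05:03:14:06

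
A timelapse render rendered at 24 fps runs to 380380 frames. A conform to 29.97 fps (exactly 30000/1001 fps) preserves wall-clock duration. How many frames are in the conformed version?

Target frames = source frames × (target rate / source rate) = 380380 × (30000/1001)/(24) = 380380 × 1250/1001 = 475000.

475000 frames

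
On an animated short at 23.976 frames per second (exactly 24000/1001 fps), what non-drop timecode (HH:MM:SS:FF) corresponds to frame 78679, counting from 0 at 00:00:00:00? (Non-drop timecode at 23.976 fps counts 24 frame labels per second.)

78679 ÷ 24 = 3278 full seconds, remainder 7 frames.
3278 s = 0 h 54 min 38 s.
Timecode: 00:54:38:07.

00:54:38:07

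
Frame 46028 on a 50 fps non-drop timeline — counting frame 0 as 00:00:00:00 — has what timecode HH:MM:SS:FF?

00:15:20:28

46028 ÷ 50 = 920 full seconds, remainder 28 frames.
920 s = 0 h 15 min 20 s.
Timecode: 00:15:20:28.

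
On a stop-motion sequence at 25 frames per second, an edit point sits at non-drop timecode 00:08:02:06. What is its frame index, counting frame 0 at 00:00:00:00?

Total seconds to the label: (0 × 3600 + 8 × 60 + 2) = 482.
Frame index = 482 × 25 + 6 = 12056.

frame 12056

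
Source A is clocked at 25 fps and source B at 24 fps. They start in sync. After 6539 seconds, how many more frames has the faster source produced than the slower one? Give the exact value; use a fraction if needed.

6539 frames

A emits 25 × 6539 = 163475 frames; B emits 24 × 6539 = 156936.
Difference = 6539 frames; B is behind A.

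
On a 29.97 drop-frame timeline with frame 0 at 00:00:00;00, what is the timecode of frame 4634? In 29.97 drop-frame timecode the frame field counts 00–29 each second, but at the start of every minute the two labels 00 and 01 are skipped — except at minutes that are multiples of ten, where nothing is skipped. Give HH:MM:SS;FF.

00:02:34;18

Each 10-minute DF block holds 10 × 60 × 30 − 9 × 2 = 17982 frames. 4634 ÷ 17982 → 0 full blocks, remainder 4634.
Within the partial block the first minute is 1800 frames and each further minute 1798, so 2 further minute boundaries passed. Total skipped labels = 18 × 0 + 2 × 2 = 4.
Non-drop label index = 4634 + 4 = 4638; at 30 labels/s that is 00:02:34:18, i.e. DF 00:02:34;18.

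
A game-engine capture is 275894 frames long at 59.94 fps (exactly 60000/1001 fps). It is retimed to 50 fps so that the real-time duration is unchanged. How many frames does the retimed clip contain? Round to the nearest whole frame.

Frames at target rate = 275894 × (50) / (60000/1001) = 138084947/600 ≈ 230141.578.
Nearest whole frame: 230142.

230142 frames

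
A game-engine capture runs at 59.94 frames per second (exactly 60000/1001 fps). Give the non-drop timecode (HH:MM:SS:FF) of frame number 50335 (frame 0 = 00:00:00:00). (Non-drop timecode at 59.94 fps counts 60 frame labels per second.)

00:13:58:55

50335 ÷ 60 = 838 full seconds, remainder 55 frames.
838 s = 0 h 13 min 58 s.
Timecode: 00:13:58:55.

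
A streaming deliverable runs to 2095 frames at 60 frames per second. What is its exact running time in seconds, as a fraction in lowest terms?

419/12 seconds

Running time = 2095 ÷ (60) = 2095 × 1/60 = 419/12 s.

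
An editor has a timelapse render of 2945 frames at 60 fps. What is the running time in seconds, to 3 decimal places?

Running time = 2945 × 1/60 = 589/12 s ≈ 49.083 s.

49.083 seconds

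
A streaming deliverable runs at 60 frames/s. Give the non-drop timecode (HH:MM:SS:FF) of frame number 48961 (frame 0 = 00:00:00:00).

00:13:36:01

48961 ÷ 60 = 816 full seconds, remainder 1 frame.
816 s = 0 h 13 min 36 s.
Timecode: 00:13:36:01.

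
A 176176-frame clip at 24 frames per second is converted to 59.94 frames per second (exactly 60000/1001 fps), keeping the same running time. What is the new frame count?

440000 frames

Target frames = source frames × (target rate / source rate) = 176176 × (60000/1001)/(24) = 176176 × 2500/1001 = 440000.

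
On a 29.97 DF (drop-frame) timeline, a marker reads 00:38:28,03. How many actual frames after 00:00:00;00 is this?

69173

As if non-drop at 30 labels/s: (0 × 3600 + 38 × 60 + 28) × 30 + 3 = 69243.
Minute boundaries passed: 38; those not divisible by 10: 38 − 3 = 35; dropped labels = 2 × 35 = 70.
Actual frame index = 69243 − 70 = 69173.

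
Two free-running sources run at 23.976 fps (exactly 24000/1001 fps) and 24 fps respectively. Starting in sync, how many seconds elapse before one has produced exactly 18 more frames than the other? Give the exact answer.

The gap grows by |24 − 24000/1001| = 24/1001 frames per second.
Time for a 18-frame gap: 18 ÷ (24/1001) = 750.75 s.

750.75 seconds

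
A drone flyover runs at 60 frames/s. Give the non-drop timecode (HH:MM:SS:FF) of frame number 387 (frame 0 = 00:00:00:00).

00:00:06:27

387 ÷ 60 = 6 full seconds, remainder 27 frames.
6 s = 0 h 0 min 6 s.
Timecode: 00:00:06:27.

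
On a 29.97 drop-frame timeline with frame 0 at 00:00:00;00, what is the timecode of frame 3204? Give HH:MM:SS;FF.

Ten DF minutes hold 17982 frames, so frame 3204 lies in block 0 (frames 0–17981) with 3204 frames into that block.
The block's first minute is 1800 frames and the rest 1798 each; 3204 frames reaches minute 1, so 0 × 18 + 1 × 2 = 2 labels have been skipped so far.
Adding those back, label number 3204 + 2 = 3206 at 30 labels/s is 106 s + 26 f = 0 h 1 min 46 s frame 26, i.e. 00:01:46;26.

00:01:46;26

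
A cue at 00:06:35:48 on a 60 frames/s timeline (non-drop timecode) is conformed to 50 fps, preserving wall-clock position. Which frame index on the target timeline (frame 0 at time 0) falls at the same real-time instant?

Source frame index: (0×3600 + 6×60 + 35) × 60 + 48 = 23748.
Real time: 23748 / (60) = 1979/5 s.
Target frame: (1979/5) × (50) = 19790.

frame 19790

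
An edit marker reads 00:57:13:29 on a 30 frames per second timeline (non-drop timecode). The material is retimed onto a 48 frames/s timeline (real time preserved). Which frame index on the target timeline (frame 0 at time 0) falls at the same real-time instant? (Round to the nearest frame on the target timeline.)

frame 164830

Source frame index: (0×3600 + 57×60 + 13) × 30 + 29 = 103019.
Real time: 103019 / (30) = 103019/30 s.
Target frame: (103019/30) × (48) = 824152/5 ≈ 164830.400 → 164830.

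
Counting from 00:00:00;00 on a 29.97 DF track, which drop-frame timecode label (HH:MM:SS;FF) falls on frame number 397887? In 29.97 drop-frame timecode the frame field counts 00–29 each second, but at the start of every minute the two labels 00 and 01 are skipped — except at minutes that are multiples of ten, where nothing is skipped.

Ten DF minutes hold 17982 frames, so frame 397887 lies in block 22 (frames 395604–413585) with 2283 frames into that block.
The block's first minute is 1800 frames and the rest 1798 each; 2283 frames reaches minute 1, so 22 × 18 + 1 × 2 = 398 labels have been skipped so far.
Adding those back, label number 397887 + 398 = 398285 at 30 labels/s is 13276 s + 5 f = 3 h 41 min 16 s frame 5, i.e. 03:41:16;05.

03:41:16;05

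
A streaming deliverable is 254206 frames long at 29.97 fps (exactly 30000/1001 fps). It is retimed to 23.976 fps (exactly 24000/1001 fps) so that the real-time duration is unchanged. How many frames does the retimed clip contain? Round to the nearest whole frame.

Frames at target rate = 254206 × (24000/1001) / (30000/1001) = 1016824/5 ≈ 203364.800.
Nearest whole frame: 203365.

203365 frames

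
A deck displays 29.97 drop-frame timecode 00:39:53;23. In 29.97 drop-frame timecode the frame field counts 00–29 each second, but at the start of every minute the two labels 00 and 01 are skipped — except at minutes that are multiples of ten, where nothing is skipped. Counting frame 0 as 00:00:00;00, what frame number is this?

71741

Complete 10-minute blocks: 3, each 17982 frames → 53946.
Remaining 9 whole minutes in the current block: 1800 + 8 × 1798 = 16184 frames.
Within the current minute: 53 × 30 + 23 − 2 = 1611 (labels ;00/;01 skipped at this minute). Total = 53946 + 16184 + 1611 = 71741.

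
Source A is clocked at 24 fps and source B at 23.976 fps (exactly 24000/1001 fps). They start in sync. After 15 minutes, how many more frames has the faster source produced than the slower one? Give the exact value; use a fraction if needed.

15 min = 900 s.
A emits 24 × 900 = 21600 frames; B emits 24000/1001 × 900 = 21600000/1001.
Difference = 21600/1001 frames (≈ 21.5784); B is behind A.

21600/1001 frames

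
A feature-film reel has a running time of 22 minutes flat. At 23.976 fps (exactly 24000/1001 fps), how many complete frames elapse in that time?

22 min = 1320 s.
Frames = 1320 × 24000/1001 = 2880000/91 ≈ 31648.3516.
Complete frames: 31648.

31648 frames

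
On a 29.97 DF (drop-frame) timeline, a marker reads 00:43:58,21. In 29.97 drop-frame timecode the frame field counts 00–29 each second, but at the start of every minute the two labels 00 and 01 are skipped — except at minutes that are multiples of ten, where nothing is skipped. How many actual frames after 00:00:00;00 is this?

As if non-drop at 30 labels/s: (0 × 3600 + 43 × 60 + 58) × 30 + 21 = 79161.
Minute boundaries passed: 43; those not divisible by 10: 43 − 4 = 39; dropped labels = 2 × 39 = 78.
Actual frame index = 79161 − 78 = 79083.

79083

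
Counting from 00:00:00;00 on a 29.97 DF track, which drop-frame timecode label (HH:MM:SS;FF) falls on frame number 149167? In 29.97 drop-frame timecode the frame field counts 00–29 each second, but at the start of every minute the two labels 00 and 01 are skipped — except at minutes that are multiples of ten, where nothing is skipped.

Each 10-minute DF block holds 10 × 60 × 30 − 9 × 2 = 17982 frames. 149167 ÷ 17982 → 8 full blocks, remainder 5311.
Within the partial block the first minute is 1800 frames and each further minute 1798, so 2 further minute boundaries passed. Total skipped labels = 18 × 8 + 2 × 2 = 148.
Non-drop label index = 149167 + 148 = 149315; at 30 labels/s that is 01:22:57:05, i.e. DF 01:22:57;05.

01:22:57;05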